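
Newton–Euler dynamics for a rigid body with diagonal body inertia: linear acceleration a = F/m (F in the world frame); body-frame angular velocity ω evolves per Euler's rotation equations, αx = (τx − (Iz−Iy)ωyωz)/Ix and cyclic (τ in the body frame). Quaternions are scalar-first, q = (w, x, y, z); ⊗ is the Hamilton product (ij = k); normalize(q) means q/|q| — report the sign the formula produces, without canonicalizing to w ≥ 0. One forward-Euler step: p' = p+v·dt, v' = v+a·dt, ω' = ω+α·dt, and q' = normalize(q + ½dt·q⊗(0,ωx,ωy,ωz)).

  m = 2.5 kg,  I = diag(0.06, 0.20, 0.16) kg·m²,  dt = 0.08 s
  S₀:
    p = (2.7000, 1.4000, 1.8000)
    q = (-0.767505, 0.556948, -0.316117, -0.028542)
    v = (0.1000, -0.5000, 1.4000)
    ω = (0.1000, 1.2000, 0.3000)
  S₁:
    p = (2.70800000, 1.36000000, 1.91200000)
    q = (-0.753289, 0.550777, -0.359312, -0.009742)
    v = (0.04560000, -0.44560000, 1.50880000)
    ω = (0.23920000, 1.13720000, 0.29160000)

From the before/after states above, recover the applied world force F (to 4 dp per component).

v₁ − v₀ = (-0.05440000, 0.05440000, 0.10880000)
F = m·Δv/dt = (-1.7000, 1.7000, 3.4000)

F = (-1.7000, 1.7000, 3.4000)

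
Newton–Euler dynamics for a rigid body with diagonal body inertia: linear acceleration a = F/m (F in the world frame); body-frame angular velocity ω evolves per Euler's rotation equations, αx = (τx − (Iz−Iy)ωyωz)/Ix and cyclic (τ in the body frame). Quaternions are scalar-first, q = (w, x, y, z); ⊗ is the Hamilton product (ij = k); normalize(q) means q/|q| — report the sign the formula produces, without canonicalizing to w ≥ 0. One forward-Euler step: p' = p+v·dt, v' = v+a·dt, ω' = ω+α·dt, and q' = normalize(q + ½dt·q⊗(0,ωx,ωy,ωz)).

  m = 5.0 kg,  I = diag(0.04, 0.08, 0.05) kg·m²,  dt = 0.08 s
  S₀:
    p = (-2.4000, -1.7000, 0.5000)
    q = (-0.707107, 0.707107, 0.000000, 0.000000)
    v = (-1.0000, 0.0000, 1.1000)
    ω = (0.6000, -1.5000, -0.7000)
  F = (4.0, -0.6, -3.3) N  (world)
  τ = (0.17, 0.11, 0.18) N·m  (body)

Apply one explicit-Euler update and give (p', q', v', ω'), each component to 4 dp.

α = I⁻¹(τ − ω×Iω) = (5.0375, 1.3225, 4.3200)
ω + α·dt = (1.0030, -1.3942, -0.3544)
2q̇ = q⊗(0,ω) = (-0.4242642, -0.4242642, 1.5556354, -0.5656856)
q' = normalize(q + ½dt·q⊗(0,ω)) = (-0.7223, 0.6884, 0.0621, -0.0226)
linear accel F/m = (0.8000, -0.1200, -0.6600)
new position p' = (-2.4800, -1.7000, 0.5880)
new velocity v' = (-0.9360, -0.0096, 1.0472)

p' = (-2.4800, -1.7000, 0.5880)
q' = (-0.7223, 0.6884, 0.0621, -0.0226)
v' = (-0.9360, -0.0096, 1.0472)
ω' = (1.0030, -1.3942, -0.3544)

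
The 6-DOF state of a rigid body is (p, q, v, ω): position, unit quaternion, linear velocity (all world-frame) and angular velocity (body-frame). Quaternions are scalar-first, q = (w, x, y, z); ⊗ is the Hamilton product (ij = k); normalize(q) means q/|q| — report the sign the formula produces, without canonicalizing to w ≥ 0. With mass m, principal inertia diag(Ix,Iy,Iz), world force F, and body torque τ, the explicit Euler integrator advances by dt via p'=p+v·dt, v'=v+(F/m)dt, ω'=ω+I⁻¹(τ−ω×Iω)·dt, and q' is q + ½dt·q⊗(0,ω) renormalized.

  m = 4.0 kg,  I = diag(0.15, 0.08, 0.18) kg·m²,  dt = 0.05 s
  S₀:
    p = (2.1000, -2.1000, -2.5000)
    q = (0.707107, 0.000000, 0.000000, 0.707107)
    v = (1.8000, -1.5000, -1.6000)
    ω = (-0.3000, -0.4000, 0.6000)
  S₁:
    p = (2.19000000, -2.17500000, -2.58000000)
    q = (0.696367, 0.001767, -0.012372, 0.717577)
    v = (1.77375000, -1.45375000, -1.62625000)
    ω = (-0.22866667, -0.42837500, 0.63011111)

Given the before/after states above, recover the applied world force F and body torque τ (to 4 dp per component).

v₁ − v₀ = (-0.02625000, 0.04625000, -0.02625000)
F = m·Δv/dt = (-2.1000, 3.7000, -2.1000)
Δω = ω₁−ω₀ = (0.07133333, -0.02837500, 0.03011111)
τ = I·(Δω/dt) + ω₀×(Iω₀) = (0.1900, -0.0400, 0.1000)

F = (-2.1000, 3.7000, -2.1000)
τ = (0.1900, -0.0400, 0.1000)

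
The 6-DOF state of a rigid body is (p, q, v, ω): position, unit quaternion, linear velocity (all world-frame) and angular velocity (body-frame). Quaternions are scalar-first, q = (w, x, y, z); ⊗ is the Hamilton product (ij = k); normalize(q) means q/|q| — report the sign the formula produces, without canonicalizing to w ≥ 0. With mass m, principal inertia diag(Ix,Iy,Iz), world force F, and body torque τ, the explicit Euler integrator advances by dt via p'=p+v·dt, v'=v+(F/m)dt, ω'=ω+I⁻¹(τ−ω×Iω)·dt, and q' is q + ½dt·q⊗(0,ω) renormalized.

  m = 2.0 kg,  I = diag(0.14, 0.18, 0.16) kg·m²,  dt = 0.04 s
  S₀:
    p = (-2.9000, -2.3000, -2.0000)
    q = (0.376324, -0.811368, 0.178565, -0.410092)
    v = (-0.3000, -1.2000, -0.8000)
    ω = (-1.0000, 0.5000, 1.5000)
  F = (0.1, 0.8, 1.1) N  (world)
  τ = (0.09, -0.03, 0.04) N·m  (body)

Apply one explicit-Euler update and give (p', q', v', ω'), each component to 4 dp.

angular accel α = (0.7500, -0.3333, 0.3750)
new body rate ω' = (-0.9700, 0.4867, 1.5150)
q⊗(0,ω) = (-0.2855125, 0.0965695, 1.8153060, 0.3373670)
q + ½dt·q⊗(0,ω), renormalized = (0.3704, -0.8089, 0.2147, -0.4031)
a = F/m = (0.0500, 0.4000, 0.5500)
new position p' = (-2.9120, -2.3480, -2.0320)
v + (F/m)dt = (-0.2980, -1.1840, -0.7780)

p' = (-2.9120, -2.3480, -2.0320)
q' = (0.3704, -0.8089, 0.2147, -0.4031)
v' = (-0.2980, -1.1840, -0.7780)
ω' = (-0.9700, 0.4867, 1.5150)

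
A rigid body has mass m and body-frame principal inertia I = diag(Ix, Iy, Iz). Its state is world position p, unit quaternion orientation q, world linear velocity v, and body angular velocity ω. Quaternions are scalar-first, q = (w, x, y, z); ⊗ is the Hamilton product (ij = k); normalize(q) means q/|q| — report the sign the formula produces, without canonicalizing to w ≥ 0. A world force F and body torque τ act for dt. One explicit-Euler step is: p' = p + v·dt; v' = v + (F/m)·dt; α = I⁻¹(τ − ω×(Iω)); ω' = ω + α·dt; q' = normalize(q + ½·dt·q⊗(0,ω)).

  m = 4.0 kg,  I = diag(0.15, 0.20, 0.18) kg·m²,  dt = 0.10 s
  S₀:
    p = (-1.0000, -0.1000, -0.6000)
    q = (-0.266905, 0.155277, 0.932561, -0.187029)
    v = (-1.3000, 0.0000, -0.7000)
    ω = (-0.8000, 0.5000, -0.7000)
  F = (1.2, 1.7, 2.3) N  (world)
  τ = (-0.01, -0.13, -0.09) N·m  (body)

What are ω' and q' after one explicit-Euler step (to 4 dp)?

α = I⁻¹(τ − ω×Iω) = (-0.1133, -0.5660, -0.3889)
ω' = ω + α·dt = (-0.8113, 0.4434, -0.7389)
2q̇ = q⊗(0,ω) = (-0.4729792, -0.3457542, 0.1248646, 1.0105208)
q' = normalize(q + ½dt·q⊗(0,ω)) = (-0.2901, 0.1378, 0.9372, -0.1363)

ω' = (-0.8113, 0.4434, -0.7389)
q' = (-0.2901, 0.1378, 0.9372, -0.1363)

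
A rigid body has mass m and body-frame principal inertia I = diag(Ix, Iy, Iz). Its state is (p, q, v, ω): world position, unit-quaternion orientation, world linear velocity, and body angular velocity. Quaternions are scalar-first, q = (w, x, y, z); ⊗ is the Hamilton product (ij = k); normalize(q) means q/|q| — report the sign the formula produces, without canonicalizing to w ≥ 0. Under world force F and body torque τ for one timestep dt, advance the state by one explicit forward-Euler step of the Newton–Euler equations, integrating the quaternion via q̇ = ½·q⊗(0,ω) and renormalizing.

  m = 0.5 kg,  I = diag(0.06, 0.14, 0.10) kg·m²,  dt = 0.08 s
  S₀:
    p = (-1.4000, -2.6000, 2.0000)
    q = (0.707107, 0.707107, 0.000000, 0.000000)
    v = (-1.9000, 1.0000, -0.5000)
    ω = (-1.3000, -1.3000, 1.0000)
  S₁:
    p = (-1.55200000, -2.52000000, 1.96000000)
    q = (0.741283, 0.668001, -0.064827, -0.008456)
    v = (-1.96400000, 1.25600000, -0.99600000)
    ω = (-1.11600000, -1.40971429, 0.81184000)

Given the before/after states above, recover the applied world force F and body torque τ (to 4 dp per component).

F = (-0.4000, 1.6000, -3.1000)
τ = (0.1900, -0.1400, -0.1000)

Δω = ω₁−ω₀ = (0.18400000, -0.10971429, -0.18816000)
precession coupling = (0.0520, 0.0520, 0.1352)
I·α + gyro = (0.1900, -0.1400, -0.1000)
v₁ − v₀ = (-0.06400000, 0.25600000, -0.49600000)
applied force F = (-0.4000, 1.6000, -3.1000)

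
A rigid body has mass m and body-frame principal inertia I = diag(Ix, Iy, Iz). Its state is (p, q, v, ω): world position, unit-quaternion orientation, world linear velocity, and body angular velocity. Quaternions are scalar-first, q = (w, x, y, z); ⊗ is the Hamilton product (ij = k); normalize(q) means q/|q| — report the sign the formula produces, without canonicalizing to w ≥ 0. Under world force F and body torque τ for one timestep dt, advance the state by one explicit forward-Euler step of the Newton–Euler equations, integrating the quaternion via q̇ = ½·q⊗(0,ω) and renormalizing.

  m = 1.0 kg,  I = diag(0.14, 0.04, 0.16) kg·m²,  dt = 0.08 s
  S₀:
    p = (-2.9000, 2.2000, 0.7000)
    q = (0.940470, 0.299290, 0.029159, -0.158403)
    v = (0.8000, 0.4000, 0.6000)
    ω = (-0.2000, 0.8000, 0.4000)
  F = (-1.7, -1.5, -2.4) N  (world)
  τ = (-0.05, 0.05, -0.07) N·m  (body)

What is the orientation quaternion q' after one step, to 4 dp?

2q̇ = q⊗(0,ω) = (0.0998920, -0.0497080, 0.6643406, 0.6214518)
q + ½dt·q⊗(0,ω), renormalized = (0.9438, 0.2971, 0.0557, -0.1335)

q' = (0.9438, 0.2971, 0.0557, -0.1335)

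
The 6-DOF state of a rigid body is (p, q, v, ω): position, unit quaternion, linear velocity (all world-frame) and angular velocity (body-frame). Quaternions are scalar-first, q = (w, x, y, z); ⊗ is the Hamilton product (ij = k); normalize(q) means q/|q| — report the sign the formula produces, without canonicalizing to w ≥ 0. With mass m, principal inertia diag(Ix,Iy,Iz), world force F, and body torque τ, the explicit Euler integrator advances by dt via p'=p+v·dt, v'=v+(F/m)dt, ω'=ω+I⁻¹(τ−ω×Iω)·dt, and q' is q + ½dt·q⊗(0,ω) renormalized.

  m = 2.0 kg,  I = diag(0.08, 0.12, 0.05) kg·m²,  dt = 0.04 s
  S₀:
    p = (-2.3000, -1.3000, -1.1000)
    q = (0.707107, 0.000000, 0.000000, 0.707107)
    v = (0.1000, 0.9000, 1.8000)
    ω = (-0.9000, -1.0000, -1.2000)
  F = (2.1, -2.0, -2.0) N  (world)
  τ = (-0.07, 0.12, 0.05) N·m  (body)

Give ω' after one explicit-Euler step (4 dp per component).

ω' = (-0.8930, -0.9708, -1.1888)

precession coupling ω×(Iω) = (-0.0840, 0.0324, 0.0360)
(τ − ω×Iω)/I = (0.1750, 0.7300, 0.2800)
new body rate ω' = (-0.8930, -0.9708, -1.1888)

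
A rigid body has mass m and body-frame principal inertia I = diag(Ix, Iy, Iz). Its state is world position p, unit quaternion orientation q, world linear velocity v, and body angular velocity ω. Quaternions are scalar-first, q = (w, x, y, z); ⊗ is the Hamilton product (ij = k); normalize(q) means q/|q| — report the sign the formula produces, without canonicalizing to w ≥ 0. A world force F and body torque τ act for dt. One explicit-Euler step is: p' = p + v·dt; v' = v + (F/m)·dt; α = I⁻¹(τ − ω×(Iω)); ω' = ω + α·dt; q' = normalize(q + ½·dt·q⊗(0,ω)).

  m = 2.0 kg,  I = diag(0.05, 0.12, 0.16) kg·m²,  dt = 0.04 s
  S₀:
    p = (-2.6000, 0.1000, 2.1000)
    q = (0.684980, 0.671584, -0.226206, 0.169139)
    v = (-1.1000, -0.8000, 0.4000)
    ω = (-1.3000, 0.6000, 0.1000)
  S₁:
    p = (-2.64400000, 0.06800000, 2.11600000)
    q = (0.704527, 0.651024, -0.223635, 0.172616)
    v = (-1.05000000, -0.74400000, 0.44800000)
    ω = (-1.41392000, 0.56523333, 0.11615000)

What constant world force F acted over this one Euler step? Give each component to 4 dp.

F = (2.5000, 2.8000, 2.4000)

v₁ − v₀ = (0.05000000, 0.05600000, 0.04800000)
F = m·Δv/dt = (2.5000, 2.8000, 2.4000)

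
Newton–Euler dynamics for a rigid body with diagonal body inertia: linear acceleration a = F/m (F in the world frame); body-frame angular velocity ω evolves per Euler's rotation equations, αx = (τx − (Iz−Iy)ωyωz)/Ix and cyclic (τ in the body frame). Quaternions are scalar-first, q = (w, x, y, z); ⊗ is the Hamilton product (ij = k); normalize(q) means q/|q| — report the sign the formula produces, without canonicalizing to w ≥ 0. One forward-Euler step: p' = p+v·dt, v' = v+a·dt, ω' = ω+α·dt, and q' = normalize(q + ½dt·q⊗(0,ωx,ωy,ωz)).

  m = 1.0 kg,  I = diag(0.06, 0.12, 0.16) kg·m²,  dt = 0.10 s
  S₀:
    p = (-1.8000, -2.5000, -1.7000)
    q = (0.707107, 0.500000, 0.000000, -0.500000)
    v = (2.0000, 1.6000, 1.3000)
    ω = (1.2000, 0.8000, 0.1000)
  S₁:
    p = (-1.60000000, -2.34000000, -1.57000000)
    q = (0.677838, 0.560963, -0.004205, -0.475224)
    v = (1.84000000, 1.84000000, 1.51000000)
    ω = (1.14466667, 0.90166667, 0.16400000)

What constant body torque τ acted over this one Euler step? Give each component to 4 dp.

Δω = ω₁−ω₀ = (-0.05533333, 0.10166667, 0.06400000)
τ = I·(Δω/dt) + ω₀×(Iω₀) = (-0.0300, 0.1100, 0.1600)

τ = (-0.0300, 0.1100, 0.1600)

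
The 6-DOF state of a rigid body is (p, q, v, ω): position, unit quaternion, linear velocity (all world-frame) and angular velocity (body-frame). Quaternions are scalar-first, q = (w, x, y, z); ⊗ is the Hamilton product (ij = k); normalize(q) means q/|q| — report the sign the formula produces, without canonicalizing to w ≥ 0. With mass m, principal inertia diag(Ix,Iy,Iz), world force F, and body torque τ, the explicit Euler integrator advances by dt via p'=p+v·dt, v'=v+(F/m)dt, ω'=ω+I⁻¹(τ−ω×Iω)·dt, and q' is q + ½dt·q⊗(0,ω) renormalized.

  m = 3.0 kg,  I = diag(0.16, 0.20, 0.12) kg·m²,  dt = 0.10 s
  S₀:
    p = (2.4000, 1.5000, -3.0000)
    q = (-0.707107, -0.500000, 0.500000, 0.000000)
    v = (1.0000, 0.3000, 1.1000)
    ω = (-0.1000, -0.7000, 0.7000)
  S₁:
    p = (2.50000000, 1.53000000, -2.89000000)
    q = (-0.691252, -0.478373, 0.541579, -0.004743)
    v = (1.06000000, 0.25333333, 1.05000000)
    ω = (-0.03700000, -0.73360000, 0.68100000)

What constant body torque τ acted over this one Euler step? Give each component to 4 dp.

τ = (0.1400, -0.0700, -0.0200)

Δω = ω₁−ω₀ = (0.06300000, -0.03360000, -0.01900000)
ω₀×(Iω₀) = (0.0392, -0.0028, 0.0028)
applied torque τ = (0.1400, -0.0700, -0.0200)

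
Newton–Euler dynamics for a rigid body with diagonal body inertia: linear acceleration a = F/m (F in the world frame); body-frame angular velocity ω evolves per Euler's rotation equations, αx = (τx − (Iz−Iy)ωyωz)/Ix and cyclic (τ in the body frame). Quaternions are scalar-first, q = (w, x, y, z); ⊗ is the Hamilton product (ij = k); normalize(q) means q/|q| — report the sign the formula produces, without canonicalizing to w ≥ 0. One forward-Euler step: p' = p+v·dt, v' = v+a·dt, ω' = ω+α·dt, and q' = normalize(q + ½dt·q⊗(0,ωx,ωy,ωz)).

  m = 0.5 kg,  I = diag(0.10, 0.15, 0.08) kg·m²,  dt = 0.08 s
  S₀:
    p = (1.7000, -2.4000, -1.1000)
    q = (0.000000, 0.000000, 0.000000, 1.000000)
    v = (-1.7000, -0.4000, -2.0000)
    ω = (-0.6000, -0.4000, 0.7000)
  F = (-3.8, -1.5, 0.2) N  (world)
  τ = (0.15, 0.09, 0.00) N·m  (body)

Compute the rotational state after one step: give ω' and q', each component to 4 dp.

ω' = (-0.4957, -0.3475, 0.6880)
q' = (-0.0280, 0.0160, -0.0240, 0.9992)

α = I⁻¹(τ − ω×Iω) = (1.3040, 0.6560, -0.1500)
ω' = ω + α·dt = (-0.4957, -0.3475, 0.6880)
q⊗(0,ω) = (-0.7000000, 0.4000000, -0.6000000, 0.0000000)
q' = normalize(q + ½dt·q⊗(0,ω)) = (-0.0280, 0.0160, -0.0240, 0.9992)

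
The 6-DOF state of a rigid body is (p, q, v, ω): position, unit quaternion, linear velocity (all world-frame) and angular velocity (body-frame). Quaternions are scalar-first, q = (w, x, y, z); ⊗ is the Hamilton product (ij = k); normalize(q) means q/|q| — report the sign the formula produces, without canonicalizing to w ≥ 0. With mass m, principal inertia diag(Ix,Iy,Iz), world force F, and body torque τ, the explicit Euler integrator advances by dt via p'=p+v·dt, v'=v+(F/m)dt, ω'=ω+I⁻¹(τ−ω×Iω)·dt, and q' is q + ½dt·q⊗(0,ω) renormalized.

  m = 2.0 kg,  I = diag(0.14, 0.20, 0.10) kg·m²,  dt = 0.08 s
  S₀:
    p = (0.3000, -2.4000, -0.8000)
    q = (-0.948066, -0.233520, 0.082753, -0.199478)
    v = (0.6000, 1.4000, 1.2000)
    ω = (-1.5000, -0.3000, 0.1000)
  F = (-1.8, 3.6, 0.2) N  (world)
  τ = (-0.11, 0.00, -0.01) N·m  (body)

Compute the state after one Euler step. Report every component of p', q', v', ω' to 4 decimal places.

p + v·dt = (0.3480, -2.2880, -0.7040)
v' = v + a·dt = (0.5280, 1.5440, 1.2080)
gyro term ω×Iω = (0.0030, -0.0060, 0.0270)
(τ − ω×Iω)/I = (-0.8071, 0.0300, -0.3700)
ω' = ω + α·dt = (-1.5646, -0.2976, 0.0704)
2q̇ = q⊗(0,ω) = (-0.3055063, 1.3705309, 0.6069888, 0.0993789)
q + ½dt·q⊗(0,ω), renormalized = (-0.9585, -0.1784, 0.1068, -0.1951)

p' = (0.3480, -2.2880, -0.7040)
q' = (-0.9585, -0.1784, 0.1068, -0.1951)
v' = (0.5280, 1.5440, 1.2080)
ω' = (-1.5646, -0.2976, 0.0704)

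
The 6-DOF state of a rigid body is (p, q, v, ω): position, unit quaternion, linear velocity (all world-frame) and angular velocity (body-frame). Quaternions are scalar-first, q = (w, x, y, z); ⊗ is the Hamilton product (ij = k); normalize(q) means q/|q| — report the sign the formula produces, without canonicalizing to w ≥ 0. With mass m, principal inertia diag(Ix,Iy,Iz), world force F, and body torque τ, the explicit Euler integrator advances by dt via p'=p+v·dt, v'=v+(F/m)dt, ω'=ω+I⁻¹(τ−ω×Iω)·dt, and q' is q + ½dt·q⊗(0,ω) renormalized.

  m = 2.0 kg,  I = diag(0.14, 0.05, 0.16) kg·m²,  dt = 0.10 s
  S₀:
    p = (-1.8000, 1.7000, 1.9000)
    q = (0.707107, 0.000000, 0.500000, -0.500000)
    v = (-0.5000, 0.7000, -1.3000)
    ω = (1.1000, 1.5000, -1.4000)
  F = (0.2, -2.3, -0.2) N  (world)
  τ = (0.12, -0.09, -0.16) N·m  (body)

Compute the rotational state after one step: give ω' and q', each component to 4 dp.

ω' = (1.3507, 1.2584, -1.4072)
q' = (0.6304, 0.0411, 0.5220, -0.5731)

gyro term ω×Iω = (-0.2310, 0.0308, -0.1485)
(τ − ω×Iω)/I = (2.5071, -2.4160, -0.0719)
new body rate ω' = (1.3507, 1.2584, -1.4072)
q⊗(0,ω) = (-1.4500000, 0.8278177, 0.5106605, -1.5399498)
q + ½dt·q⊗(0,ω), renormalized = (0.6304, 0.0411, 0.5220, -0.5731)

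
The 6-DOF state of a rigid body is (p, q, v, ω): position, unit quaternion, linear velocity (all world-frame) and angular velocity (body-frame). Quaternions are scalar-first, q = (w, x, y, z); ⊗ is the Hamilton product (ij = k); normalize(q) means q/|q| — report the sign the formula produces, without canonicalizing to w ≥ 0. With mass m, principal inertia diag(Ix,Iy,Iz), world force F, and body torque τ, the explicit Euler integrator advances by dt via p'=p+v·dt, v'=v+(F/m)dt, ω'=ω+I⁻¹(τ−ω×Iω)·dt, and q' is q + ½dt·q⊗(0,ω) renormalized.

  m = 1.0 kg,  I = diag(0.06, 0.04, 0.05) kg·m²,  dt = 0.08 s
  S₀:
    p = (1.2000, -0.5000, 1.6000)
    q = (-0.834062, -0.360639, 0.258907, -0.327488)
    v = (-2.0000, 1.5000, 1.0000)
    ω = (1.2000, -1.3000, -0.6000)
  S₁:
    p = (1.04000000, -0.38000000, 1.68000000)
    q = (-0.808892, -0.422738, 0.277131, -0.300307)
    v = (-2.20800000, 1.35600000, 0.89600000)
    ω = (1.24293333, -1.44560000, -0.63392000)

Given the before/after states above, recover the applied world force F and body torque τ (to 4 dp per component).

ω₁ − ω₀ = (0.04293333, -0.14560000, -0.03392000)
gyro term ω₀×Iω₀ = (0.0078, -0.0072, 0.0312)
I·α + gyro = (0.0400, -0.0800, 0.0100)
v₁ − v₀ = (-0.20800000, -0.14400000, -0.10400000)
applied force F = (-2.6000, -1.8000, -1.3000)

F = (-2.6000, -1.8000, -1.3000)
τ = (0.0400, -0.0800, 0.0100)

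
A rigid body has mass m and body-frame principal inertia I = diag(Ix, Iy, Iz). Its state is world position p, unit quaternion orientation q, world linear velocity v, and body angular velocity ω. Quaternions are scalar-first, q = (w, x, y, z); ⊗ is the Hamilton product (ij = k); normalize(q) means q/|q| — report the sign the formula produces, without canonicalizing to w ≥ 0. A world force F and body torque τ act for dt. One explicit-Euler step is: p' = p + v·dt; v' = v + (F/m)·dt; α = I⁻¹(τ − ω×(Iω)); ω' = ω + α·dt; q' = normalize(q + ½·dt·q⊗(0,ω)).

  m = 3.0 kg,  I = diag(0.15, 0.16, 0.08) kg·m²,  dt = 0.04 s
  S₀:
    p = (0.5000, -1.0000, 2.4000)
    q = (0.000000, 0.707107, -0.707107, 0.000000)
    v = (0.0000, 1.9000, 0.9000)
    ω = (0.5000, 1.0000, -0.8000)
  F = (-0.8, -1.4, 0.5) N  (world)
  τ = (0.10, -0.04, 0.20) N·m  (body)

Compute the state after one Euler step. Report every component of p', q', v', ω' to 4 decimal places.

(τ − ω×Iω)/I = (0.2400, -0.0750, 2.4375)
ω + α·dt = (0.5096, 0.9970, -0.7025)
Hamilton product q⊗(0,ω) = (0.3535535, 0.5656856, 0.5656856, 1.0606605)
q' = normalize(q + ½dt·q⊗(0,ω)) = (0.0071, 0.7181, -0.6955, 0.0212)
a = F/m = (-0.2667, -0.4667, 0.1667)
p + v·dt = (0.5000, -0.9240, 2.4360)
new velocity v' = (-0.0107, 1.8813, 0.9067)

p' = (0.5000, -0.9240, 2.4360)
q' = (0.0071, 0.7181, -0.6955, 0.0212)
v' = (-0.0107, 1.8813, 0.9067)
ω' = (0.5096, 0.9970, -0.7025)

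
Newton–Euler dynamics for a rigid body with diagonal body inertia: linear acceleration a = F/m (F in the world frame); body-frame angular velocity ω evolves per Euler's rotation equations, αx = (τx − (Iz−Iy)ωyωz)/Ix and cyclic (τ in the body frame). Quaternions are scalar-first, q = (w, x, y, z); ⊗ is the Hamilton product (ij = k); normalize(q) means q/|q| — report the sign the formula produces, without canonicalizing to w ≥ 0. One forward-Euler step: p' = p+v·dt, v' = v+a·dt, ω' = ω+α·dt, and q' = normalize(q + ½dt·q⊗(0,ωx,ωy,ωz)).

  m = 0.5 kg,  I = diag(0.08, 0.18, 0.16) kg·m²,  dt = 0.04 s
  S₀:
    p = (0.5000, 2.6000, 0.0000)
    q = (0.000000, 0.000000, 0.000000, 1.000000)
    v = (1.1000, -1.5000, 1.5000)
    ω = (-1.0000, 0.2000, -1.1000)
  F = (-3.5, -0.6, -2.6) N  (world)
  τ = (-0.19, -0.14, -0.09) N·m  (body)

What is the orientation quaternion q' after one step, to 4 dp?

2q̇ = q⊗(0,ω) = (1.1000000, -0.2000000, -1.0000000, 0.0000000)
updated quaternion q' = (0.0220, -0.0040, -0.0200, 0.9996)

q' = (0.0220, -0.0040, -0.0200, 0.9996)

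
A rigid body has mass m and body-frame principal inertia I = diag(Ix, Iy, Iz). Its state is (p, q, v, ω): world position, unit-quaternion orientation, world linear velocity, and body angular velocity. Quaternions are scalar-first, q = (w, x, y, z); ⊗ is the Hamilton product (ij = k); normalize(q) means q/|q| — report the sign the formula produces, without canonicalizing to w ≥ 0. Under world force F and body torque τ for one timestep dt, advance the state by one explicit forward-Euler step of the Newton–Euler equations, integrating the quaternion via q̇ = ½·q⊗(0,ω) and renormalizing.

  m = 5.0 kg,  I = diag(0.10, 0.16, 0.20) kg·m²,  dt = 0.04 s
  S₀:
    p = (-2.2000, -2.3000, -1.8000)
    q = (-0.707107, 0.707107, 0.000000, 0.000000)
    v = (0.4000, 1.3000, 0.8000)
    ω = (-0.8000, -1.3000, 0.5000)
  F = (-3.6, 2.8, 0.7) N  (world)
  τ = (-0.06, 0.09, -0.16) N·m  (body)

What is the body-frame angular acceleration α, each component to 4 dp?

precession coupling ω×(Iω) = (-0.0260, 0.0400, 0.0624)
α = I⁻¹(τ − ω×Iω) = (-0.3400, 0.3125, -1.1120)

α = (-0.3400, 0.3125, -1.1120)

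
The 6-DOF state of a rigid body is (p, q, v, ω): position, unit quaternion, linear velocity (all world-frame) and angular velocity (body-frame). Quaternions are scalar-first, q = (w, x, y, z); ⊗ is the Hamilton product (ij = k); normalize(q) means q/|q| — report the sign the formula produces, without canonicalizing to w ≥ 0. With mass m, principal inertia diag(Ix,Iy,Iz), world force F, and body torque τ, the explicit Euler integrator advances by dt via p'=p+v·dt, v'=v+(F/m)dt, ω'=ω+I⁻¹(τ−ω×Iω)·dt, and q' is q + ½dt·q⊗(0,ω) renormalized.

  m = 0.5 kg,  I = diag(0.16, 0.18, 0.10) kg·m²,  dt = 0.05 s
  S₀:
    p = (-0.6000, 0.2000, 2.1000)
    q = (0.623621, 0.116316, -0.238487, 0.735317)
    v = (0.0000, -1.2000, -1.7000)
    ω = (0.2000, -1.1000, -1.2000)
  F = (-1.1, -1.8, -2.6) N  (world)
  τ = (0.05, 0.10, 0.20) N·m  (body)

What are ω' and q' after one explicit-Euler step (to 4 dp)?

angular accel α = (0.9725, 0.6356, 2.0440)
ω' = ω + α·dt = (0.2486, -1.0682, -1.0978)
q⊗(0,ω) = (0.5967815, 1.2197573, -0.3993405, -0.8285954)
updated quaternion q' = (0.6380, 0.1467, -0.2483, 0.7140)

ω' = (0.2486, -1.0682, -1.0978)
q' = (0.6380, 0.1467, -0.2483, 0.7140)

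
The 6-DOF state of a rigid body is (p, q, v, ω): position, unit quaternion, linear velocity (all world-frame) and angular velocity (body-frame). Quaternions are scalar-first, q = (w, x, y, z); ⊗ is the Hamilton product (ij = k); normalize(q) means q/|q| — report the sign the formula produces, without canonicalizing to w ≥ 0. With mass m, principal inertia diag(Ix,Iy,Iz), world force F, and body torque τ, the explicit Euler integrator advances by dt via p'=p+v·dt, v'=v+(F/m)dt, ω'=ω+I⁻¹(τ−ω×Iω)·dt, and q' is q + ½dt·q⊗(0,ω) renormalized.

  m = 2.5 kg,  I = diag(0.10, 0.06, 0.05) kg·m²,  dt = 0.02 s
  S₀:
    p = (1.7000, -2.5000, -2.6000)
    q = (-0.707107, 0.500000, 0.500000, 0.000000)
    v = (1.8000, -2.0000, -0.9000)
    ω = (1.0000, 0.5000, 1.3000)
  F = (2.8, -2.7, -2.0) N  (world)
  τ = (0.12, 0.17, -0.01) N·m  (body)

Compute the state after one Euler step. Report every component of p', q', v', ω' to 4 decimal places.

p + v·dt = (1.7360, -2.5400, -2.6180)
v + (F/m)dt = (1.8224, -2.0216, -0.9160)
(τ − ω×Iω)/I = (1.2650, 1.7500, 0.2000)
new body rate ω' = (1.0253, 0.5350, 1.3040)
Hamilton product q⊗(0,ω) = (-0.7500000, -0.0571070, -1.0035535, -1.1692391)
updated quaternion q' = (-0.7145, 0.4994, 0.4899, -0.0117)

p' = (1.7360, -2.5400, -2.6180)
q' = (-0.7145, 0.4994, 0.4899, -0.0117)
v' = (1.8224, -2.0216, -0.9160)
ω' = (1.0253, 0.5350, 1.3040)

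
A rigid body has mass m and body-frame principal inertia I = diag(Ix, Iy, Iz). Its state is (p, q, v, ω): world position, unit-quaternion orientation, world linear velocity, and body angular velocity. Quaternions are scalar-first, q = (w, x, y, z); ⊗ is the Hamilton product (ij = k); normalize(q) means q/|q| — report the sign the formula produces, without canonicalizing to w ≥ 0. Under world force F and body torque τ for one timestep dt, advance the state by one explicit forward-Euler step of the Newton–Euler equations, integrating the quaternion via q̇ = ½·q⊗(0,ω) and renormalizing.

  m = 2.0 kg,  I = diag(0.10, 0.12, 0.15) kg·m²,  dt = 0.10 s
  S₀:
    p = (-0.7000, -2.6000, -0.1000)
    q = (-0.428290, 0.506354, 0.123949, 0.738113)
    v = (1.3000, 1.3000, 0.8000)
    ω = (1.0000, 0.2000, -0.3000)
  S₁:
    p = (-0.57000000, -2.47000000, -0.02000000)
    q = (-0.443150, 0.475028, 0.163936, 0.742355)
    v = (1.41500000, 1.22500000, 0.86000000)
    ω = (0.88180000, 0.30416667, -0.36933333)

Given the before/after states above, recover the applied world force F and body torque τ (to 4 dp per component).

F = (2.3000, -1.5000, 1.2000)
τ = (-0.1200, 0.1400, -0.1000)

v₁ − v₀ = (0.11500000, -0.07500000, 0.06000000)
applied force F = (2.3000, -1.5000, 1.2000)
rate change Δω = (-0.11820000, 0.10416667, -0.06933333)
τ = I·(Δω/dt) + ω₀×(Iω₀) = (-0.1200, 0.1400, -0.1000)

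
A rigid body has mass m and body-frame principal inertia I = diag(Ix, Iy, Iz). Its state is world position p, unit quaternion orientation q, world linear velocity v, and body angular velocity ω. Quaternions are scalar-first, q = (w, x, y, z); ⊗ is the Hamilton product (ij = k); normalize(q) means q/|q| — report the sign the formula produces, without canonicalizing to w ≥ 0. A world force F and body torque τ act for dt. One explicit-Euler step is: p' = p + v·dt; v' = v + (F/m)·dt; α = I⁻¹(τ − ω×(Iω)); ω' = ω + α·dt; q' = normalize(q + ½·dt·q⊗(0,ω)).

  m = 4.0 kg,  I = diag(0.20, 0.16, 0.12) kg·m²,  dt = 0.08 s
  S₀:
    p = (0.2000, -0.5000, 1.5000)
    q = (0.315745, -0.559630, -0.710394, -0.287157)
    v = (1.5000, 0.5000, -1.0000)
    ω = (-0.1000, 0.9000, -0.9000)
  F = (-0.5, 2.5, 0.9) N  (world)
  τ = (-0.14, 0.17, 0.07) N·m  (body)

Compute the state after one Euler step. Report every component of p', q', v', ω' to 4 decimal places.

gyro term ω×Iω = (0.0324, 0.0072, 0.0036)
angular accel α = (-0.8620, 1.0175, 0.5533)
ω + α·dt = (-0.1690, 0.9814, -0.8557)
Hamilton product q⊗(0,ω) = (0.3249503, 0.8662214, -0.1907808, -0.8588769)
q' = normalize(q + ½dt·q⊗(0,ω)) = (0.3283, -0.5243, -0.7171, -0.3211)
new position p' = (0.3200, -0.4600, 1.4200)
v' = v + a·dt = (1.4900, 0.5500, -0.9820)

p' = (0.3200, -0.4600, 1.4200)
q' = (0.3283, -0.5243, -0.7171, -0.3211)
v' = (1.4900, 0.5500, -0.9820)
ω' = (-0.1690, 0.9814, -0.8557)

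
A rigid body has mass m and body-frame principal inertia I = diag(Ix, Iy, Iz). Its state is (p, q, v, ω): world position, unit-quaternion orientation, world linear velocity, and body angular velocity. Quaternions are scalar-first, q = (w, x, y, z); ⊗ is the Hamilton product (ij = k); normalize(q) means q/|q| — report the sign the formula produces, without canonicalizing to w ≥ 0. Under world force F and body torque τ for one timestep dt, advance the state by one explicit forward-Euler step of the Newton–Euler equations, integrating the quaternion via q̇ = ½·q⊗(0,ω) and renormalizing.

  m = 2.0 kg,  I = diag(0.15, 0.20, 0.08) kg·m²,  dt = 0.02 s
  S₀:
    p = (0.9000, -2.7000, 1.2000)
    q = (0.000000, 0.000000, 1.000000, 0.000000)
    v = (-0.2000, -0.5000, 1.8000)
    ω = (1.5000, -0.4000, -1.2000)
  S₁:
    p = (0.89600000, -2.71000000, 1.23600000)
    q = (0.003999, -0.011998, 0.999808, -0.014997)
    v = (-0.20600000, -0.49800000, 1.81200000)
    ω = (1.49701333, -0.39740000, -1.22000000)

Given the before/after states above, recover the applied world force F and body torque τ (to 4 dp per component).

F = (-0.6000, 0.2000, 1.2000)
τ = (-0.0800, -0.1000, -0.1100)

ω₁ − ω₀ = (-0.00298667, 0.00260000, -0.02000000)
τ = I·(Δω/dt) + ω₀×(Iω₀) = (-0.0800, -0.1000, -0.1100)
v₁ − v₀ = (-0.00600000, 0.00200000, 0.01200000)
F = m·Δv/dt = (-0.6000, 0.2000, 1.2000)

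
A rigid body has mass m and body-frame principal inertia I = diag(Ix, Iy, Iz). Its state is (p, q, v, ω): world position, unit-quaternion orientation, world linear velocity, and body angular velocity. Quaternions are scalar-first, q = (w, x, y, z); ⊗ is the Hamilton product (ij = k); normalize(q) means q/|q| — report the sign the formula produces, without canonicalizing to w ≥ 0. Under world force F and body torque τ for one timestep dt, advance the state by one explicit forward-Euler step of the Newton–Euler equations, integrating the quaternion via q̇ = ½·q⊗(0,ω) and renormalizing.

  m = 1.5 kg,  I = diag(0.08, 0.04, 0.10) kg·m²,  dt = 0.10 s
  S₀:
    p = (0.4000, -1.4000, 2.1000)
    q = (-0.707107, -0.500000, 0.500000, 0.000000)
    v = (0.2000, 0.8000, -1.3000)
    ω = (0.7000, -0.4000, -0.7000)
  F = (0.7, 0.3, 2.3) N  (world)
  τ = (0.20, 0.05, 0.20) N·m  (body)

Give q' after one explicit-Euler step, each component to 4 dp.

q' = (-0.6786, -0.5415, 0.4959, 0.0172)

Hamilton product q⊗(0,ω) = (0.5500000, -0.8449749, -0.0671572, 0.3449749)
updated quaternion q' = (-0.6786, -0.5415, 0.4959, 0.0172)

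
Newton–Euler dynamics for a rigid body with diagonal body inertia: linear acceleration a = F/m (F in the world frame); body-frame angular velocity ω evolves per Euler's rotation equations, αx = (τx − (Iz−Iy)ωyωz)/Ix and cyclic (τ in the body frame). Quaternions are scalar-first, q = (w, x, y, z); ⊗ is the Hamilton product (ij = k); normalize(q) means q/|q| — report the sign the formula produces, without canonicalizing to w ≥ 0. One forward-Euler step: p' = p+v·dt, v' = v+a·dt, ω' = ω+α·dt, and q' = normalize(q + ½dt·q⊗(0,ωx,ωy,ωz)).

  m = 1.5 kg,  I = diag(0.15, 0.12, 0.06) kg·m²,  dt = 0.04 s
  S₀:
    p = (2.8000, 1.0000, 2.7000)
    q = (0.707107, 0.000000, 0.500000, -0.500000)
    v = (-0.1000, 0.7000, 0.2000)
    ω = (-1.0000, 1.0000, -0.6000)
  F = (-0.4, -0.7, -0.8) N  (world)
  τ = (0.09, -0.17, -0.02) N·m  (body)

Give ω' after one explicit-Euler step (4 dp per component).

ω×(Iω) gyroscopic = (0.0360, 0.0540, 0.0300)
(τ − ω×Iω)/I = (0.3600, -1.8667, -0.8333)
new body rate ω' = (-0.9856, 0.9253, -0.6333)

ω' = (-0.9856, 0.9253, -0.6333)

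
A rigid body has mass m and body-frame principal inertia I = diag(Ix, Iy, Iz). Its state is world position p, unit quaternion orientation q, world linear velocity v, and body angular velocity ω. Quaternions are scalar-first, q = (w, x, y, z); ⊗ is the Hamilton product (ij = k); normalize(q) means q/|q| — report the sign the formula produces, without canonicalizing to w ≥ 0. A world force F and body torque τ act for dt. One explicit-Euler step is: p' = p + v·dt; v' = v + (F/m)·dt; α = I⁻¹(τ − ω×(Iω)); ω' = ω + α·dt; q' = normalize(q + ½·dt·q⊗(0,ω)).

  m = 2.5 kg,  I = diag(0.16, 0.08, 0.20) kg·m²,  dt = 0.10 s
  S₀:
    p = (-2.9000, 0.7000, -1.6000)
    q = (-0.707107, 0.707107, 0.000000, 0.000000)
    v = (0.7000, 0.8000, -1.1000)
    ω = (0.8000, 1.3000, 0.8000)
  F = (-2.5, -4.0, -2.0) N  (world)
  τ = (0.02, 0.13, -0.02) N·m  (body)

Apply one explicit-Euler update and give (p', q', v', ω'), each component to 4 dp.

p' = (-2.8300, 0.7800, -1.7100)
q' = (-0.7327, 0.6763, -0.0740, 0.0176)
v' = (0.6000, 0.6400, -1.1800)
ω' = (0.7345, 1.4945, 0.8316)

angular accel α = (-0.6550, 1.9450, 0.3160)
ω' = ω + α·dt = (0.7345, 1.4945, 0.8316)
Hamilton product q⊗(0,ω) = (-0.5656856, -0.5656856, -1.4849247, 0.3535535)
q' = normalize(q + ½dt·q⊗(0,ω)) = (-0.7327, 0.6763, -0.0740, 0.0176)
a = F/m = (-1.0000, -1.6000, -0.8000)
new position p' = (-2.8300, 0.7800, -1.7100)
new velocity v' = (0.6000, 0.6400, -1.1800)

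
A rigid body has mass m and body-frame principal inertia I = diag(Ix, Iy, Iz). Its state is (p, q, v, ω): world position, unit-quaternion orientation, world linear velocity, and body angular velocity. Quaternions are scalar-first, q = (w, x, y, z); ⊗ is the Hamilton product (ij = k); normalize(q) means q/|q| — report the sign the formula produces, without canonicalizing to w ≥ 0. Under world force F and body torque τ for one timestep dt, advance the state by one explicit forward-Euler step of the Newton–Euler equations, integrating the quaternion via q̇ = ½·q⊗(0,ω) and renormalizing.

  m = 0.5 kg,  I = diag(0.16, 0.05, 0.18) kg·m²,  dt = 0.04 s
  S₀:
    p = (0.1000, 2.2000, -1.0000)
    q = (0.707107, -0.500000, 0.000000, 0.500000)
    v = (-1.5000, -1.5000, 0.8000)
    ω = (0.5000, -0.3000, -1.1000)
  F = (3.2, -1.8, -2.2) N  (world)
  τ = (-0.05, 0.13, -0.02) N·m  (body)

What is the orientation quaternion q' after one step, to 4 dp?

q' = (0.7229, -0.4898, -0.0102, 0.4873)

2q̇ = q⊗(0,ω) = (0.8000000, 0.5035535, -0.5121321, -0.6278177)
updated quaternion q' = (0.7229, -0.4898, -0.0102, 0.4873)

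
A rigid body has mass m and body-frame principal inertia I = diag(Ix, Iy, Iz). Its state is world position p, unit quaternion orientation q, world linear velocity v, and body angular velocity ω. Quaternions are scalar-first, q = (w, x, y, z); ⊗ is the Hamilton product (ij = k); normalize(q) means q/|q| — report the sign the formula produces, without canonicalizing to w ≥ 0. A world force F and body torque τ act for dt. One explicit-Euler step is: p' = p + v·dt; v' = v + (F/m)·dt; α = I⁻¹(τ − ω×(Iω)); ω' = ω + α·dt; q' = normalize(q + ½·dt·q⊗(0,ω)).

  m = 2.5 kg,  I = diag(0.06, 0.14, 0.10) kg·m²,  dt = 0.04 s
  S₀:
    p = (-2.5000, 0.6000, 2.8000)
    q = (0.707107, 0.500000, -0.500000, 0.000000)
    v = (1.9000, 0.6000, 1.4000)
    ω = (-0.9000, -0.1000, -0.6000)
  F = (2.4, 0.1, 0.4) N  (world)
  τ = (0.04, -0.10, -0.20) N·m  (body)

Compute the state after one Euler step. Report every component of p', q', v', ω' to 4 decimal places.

p + v·dt = (-2.4240, 0.6240, 2.8560)
new velocity v' = (1.9384, 0.6016, 1.4064)
angular accel α = (0.7067, -0.5600, -2.0720)
ω' = ω + α·dt = (-0.8717, -0.1224, -0.6829)
2q̇ = q⊗(0,ω) = (0.4000000, -0.3363963, 0.2292893, -0.9242642)
q + ½dt·q⊗(0,ω), renormalized = (0.7149, 0.4932, -0.4953, -0.0185)

p' = (-2.4240, 0.6240, 2.8560)
q' = (0.7149, 0.4932, -0.4953, -0.0185)
v' = (1.9384, 0.6016, 1.4064)
ω' = (-0.8717, -0.1224, -0.6829)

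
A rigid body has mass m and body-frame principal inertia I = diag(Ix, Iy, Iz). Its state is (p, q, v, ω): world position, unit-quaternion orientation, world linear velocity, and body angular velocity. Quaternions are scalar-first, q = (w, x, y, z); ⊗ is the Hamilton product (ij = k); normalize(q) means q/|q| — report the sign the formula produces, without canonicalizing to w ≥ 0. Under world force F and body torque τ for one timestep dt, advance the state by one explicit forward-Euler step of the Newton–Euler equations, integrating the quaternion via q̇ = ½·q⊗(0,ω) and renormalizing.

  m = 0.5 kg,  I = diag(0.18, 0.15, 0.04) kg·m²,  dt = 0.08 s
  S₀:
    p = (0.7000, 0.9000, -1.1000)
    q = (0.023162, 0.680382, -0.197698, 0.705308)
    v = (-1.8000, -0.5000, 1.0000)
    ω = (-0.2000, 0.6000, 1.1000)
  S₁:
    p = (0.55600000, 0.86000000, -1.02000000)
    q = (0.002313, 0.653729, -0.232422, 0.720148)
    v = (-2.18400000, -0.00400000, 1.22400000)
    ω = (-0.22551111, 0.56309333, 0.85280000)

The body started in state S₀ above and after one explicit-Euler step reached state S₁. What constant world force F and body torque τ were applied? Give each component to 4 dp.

F = (-2.4000, 3.1000, 1.4000)
τ = (-0.1300, -0.1000, -0.1200)

rate change Δω = (-0.02551111, -0.03690667, -0.24720000)
gyro term ω₀×Iω₀ = (-0.0726, -0.0308, 0.0036)
I·α + gyro = (-0.1300, -0.1000, -0.1200)
v₁ − v₀ = (-0.38400000, 0.49600000, 0.22400000)
m·(v₁−v₀)/dt = (-2.4000, 3.1000, 1.4000)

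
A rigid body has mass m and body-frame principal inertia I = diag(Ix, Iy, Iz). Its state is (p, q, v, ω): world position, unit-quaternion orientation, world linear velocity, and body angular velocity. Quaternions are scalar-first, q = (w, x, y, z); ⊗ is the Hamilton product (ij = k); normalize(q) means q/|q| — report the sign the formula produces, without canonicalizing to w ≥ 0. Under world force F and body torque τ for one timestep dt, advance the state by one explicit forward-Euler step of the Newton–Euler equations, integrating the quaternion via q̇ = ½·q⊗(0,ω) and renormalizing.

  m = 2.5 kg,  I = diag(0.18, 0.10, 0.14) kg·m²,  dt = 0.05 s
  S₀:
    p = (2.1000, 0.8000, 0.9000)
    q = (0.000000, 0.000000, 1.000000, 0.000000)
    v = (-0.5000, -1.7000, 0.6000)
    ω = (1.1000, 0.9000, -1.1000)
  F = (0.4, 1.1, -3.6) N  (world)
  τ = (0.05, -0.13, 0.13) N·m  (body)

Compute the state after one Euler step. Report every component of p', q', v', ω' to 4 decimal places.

gyro term ω×Iω = (-0.0396, -0.0484, -0.0792)
α = I⁻¹(τ − ω×Iω) = (0.4978, -0.8160, 1.4943)
new body rate ω' = (1.1249, 0.8592, -1.0253)
2q̇ = q⊗(0,ω) = (-0.9000000, -1.1000000, 0.0000000, -1.1000000)
q + ½dt·q⊗(0,ω), renormalized = (-0.0225, -0.0275, 0.9990, -0.0275)
a = F/m = (0.1600, 0.4400, -1.4400)
new position p' = (2.0750, 0.7150, 0.9300)
v' = v + a·dt = (-0.4920, -1.6780, 0.5280)

p' = (2.0750, 0.7150, 0.9300)
q' = (-0.0225, -0.0275, 0.9990, -0.0275)
v' = (-0.4920, -1.6780, 0.5280)
ω' = (1.1249, 0.8592, -1.0253)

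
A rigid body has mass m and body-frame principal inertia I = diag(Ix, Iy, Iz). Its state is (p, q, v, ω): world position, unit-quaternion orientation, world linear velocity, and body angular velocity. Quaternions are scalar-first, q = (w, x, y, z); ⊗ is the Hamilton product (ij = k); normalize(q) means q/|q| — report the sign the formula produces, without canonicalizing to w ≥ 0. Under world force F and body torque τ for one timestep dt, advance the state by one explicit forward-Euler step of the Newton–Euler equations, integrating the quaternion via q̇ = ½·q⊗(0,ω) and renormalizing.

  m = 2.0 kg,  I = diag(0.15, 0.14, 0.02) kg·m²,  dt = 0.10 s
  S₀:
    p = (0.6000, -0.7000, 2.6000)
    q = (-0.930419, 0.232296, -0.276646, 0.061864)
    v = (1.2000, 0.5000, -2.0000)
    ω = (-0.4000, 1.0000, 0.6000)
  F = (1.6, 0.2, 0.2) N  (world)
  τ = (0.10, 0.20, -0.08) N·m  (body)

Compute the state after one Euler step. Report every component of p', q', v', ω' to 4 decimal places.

linear accel F/m = (0.8000, 0.1000, 0.1000)
new position p' = (0.7200, -0.6500, 2.4000)
new velocity v' = (1.2800, 0.5100, -1.9900)
ω×(Iω) gyroscopic = (-0.0720, -0.0312, 0.0040)
α = I⁻¹(τ − ω×Iω) = (1.1467, 1.6514, -4.2000)
ω' = ω + α·dt = (-0.2853, 1.1651, 0.1800)
2q̇ = q⊗(0,ω) = (0.3324460, 0.1443160, -1.0945422, -0.4366138)
q' = normalize(q + ½dt·q⊗(0,ω)) = (-0.9121, 0.2391, -0.3307, 0.0400)

p' = (0.7200, -0.6500, 2.4000)
q' = (-0.9121, 0.2391, -0.3307, 0.0400)
v' = (1.2800, 0.5100, -1.9900)
ω' = (-0.2853, 1.1651, 0.1800)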